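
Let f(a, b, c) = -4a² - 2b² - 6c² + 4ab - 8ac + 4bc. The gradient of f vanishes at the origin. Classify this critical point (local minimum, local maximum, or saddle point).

local maximum

The Hessian at the origin is H = [[-8, 4, -8], [4, -4, 4], [-8, 4, -12]].
Congruent diagonalization of H (simultaneous row and column reduction) yields pivots -8, -2, -4.
So there are 3 negative pivots.
H is negative definite, so the origin is a strict local maximum.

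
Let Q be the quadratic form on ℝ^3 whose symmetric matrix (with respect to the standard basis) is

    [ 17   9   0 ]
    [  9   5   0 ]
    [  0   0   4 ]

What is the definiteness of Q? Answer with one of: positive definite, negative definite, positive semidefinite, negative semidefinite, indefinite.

An LDLᵀ factorisation of A has diagonal entries 17, 4/17, 4.
That gives 3 positive pivots.
Hence Q is positive definite.

positive definite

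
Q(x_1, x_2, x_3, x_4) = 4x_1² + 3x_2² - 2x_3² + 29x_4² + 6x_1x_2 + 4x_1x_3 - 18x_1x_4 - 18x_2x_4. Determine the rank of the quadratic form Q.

The associated matrix is A = [[4, 3, 2, -9], [3, 3, 0, -9], [2, 0, -2, 0], [-9, -9, 0, 29]].
Applying the same elementary operations to the rows and columns of A produces a congruent diagonal matrix with entries 4, 3/4, -6, 2.
So there are 3 positive, 1 negative pivots.
The rank is the number of nonzero pivots: 4.

4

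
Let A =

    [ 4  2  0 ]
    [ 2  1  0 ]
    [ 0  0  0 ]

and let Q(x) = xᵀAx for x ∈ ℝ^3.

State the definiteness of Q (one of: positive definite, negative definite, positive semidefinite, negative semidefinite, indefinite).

Congruent diagonalization of A (simultaneous row and column reduction) yields pivots 4, 0, 0.
So there are 1 positive, 2 zero pivots.
Hence Q is positive semidefinite.

positive semidefinite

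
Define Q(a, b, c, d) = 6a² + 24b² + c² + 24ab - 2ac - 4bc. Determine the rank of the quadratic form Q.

The symmetric matrix is A = [[6, 12, -1, 0], [12, 24, -2, 0], [-1, -2, 1, 0], [0, 0, 0, 0]].
Congruent diagonalization of A (simultaneous row and column reduction) yields pivots 6, 0, 5/6, 0.
So there are 2 positive, 2 zero pivots.
The rank is the number of nonzero pivots: 2.

2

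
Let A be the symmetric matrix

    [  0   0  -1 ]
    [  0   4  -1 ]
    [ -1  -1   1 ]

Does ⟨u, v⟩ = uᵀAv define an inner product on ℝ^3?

no

A is congruent to a diagonal matrix with 2 positive, 1 negative and 0 zero entries, so Q is indefinite.
⟨·,·⟩ is an inner product exactly when A is positive definite.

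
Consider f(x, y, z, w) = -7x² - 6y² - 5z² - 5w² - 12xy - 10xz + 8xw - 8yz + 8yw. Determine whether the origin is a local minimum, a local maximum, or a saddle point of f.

saddle point

The Hessian at the origin is H = [[-14, -12, -10, 8], [-12, -12, -8, 8], [-10, -8, -10, 0], [8, 8, 0, -10]].
Row-reducing H symmetrically gives the diagonal entries -14, -12/7, -8/3, 6.
So there are 1 positive, 3 negative pivots.
H is indefinite, so the origin is a saddle point.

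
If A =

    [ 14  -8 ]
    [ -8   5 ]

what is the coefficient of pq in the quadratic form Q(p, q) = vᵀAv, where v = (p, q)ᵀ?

-16

The coefficient of pq is A[1,2] + A[2,1] = 2·(-8) = -16.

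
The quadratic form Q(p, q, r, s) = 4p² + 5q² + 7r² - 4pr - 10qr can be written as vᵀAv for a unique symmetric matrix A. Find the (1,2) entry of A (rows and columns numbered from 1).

0

The coefficient of p·q in Q is 0. For a symmetric A this equals A[1,2] + A[2,1] = 2·A[1,2].
So A[1,2] = 0/2 = 0.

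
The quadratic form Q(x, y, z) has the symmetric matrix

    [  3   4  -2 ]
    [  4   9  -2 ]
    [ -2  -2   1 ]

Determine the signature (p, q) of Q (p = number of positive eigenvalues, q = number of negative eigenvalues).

(2, 1)

Row-reducing A symmetrically gives the diagonal entries 3, 11/3, -5/11.
So there are 2 positive, 1 negative pivots.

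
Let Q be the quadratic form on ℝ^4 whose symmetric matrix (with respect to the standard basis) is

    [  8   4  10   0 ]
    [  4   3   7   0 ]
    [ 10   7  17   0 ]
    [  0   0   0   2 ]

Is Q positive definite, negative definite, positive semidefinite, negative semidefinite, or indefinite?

positive definite

Symmetric row and column elimination reduces A to a congruent diagonal form with pivots 8, 1, 1/2, 2.
So there are 4 positive pivots.
Hence Q is positive definite.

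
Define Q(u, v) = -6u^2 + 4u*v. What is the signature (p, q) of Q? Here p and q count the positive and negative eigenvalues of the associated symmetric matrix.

(1, 1)

The symmetric matrix is A = [[-6, 2], [2, 0]].
Row-reducing A symmetrically gives the diagonal entries -6, 2/3.
That gives 1 positive, 1 negative pivots.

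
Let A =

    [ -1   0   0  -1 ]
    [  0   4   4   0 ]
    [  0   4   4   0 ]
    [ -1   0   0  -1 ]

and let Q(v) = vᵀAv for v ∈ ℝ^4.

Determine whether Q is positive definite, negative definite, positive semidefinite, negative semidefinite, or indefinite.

indefinite

Congruent diagonalization of A (simultaneous row and column reduction) yields pivots -1, 4, 0, 0.
So there are 1 positive, 1 negative, 2 zero pivots.
Hence Q is indefinite.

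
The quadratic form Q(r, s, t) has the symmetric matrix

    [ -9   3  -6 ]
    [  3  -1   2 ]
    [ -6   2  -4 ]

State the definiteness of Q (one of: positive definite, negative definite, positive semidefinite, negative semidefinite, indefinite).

negative semidefinite

Applying the same elementary operations to the rows and columns of A produces a congruent diagonal matrix with entries -9, 0, 0.
That gives 1 negative, 2 zero pivots.
Hence Q is negative semidefinite.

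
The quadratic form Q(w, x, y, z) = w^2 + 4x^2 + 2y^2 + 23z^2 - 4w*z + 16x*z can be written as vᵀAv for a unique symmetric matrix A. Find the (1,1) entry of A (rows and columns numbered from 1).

1

The coefficient of w^2 in Q is 1, and that is exactly A[1,1].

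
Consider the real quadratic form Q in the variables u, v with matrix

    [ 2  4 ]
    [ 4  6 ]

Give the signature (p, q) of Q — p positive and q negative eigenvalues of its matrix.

(1, 1)

Applying the same elementary operations to the rows and columns of A produces a congruent diagonal matrix with entries 2, -2.
That gives 1 positive, 1 negative pivots.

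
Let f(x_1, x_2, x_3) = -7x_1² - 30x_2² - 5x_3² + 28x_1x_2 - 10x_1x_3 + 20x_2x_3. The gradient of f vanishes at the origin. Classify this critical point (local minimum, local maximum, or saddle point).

local maximum

The Hessian at the origin is H = [[-14, 28, -10], [28, -60, 20], [-10, 20, -10]].
Symmetric row and column elimination reduces H to a congruent diagonal form with pivots -14, -4, -20/7.
So there are 3 negative pivots.
H is negative definite, so the origin is a strict local maximum.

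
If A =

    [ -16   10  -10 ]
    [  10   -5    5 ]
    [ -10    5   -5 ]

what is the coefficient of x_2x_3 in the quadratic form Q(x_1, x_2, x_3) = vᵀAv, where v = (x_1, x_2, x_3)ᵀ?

The coefficient of x_2x_3 is A[2,3] + A[3,2] = 2·5 = 10.

10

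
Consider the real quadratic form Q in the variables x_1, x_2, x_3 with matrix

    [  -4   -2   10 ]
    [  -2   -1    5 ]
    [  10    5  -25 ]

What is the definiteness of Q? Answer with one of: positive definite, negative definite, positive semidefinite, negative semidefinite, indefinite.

negative semidefinite

Row-reducing A symmetrically gives the diagonal entries -4, 0, 0.
So there are 1 negative, 2 zero pivots.
Hence Q is negative semidefinite.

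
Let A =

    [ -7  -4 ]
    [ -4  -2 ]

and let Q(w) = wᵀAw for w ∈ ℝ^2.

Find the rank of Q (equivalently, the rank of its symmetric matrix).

2

Symmetric row and column elimination reduces A to a congruent diagonal form with pivots -7, 2/7.
So there are 1 positive, 1 negative pivots.
The rank is the number of nonzero pivots: 2.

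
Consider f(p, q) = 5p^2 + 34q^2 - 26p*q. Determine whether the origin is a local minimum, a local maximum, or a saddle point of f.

local minimum

The Hessian at the origin is H = [[10, -26], [-26, 68]].
det H = 10·68 − (-26)² = 4 > 0 and H[1,1] = 10 > 0, so H is positive definite.
Therefore the origin is a local minimum.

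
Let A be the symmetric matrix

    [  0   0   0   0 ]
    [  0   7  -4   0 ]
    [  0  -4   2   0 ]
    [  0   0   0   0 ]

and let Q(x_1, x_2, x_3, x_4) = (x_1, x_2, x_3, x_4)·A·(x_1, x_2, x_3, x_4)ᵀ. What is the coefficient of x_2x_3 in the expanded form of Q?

The coefficient of x_2x_3 is A[2,3] + A[3,2] = 2·(-4) = -8.

-8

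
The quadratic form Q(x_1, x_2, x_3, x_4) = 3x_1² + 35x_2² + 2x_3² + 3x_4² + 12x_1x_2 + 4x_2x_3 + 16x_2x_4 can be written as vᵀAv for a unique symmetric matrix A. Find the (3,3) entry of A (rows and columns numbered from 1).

2

The coefficient of x_3² in Q is 2, and that is exactly A[3,3].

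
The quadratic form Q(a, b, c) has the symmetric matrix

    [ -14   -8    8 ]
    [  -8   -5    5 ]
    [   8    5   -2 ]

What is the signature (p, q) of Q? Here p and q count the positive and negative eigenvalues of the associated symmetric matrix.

Row-reducing A symmetrically gives the diagonal entries -14, -3/7, 3.
That gives 1 positive, 2 negative pivots.

(1, 2)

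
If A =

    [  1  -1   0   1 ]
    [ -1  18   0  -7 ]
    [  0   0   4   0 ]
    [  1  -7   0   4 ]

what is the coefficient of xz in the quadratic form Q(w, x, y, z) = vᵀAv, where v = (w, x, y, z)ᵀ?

-14

The coefficient of xz is A[2,4] + A[4,2] = 2·(-7) = -14.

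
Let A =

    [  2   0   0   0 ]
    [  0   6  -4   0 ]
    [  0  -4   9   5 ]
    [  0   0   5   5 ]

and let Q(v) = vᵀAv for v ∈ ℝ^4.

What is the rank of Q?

Symmetric row and column elimination reduces A to a congruent diagonal form with pivots 2, 6, 19/3, 20/19.
So there are 4 positive pivots.
The rank is the number of nonzero pivots: 4.

4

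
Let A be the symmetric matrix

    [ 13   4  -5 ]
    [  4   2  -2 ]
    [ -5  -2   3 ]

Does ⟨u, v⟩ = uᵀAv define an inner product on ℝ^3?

Congruent diagonalization of A (simultaneous row and column reduction) yields pivots 13, 10/13, 4/5.
That gives 3 positive pivots.
Hence Q is positive definite.
⟨·,·⟩ is an inner product exactly when A is positive definite.

yes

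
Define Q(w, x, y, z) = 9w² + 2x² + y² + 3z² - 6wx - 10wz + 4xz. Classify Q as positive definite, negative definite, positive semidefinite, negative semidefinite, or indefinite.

positive definite

The symmetric matrix of Q is A = [[9, -3, 0, -5], [-3, 2, 0, 2], [0, 0, 1, 0], [-5, 2, 0, 3]].
Leading principal minors: Δ_1 = 9, Δ_2 = 9, Δ_3 = 9, Δ_4 = 1.
All leading principal minors are positive, so by Sylvester's criterion Q is positive definite.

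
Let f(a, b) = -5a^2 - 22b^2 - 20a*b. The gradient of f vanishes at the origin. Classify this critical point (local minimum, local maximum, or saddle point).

The Hessian at the origin is H = [[-10, -20], [-20, -44]].
det H = -10·-44 − (-20)² = 40 > 0 and H[1,1] = -10 < 0, so H is negative definite.
Therefore the origin is a local maximum.

local maximum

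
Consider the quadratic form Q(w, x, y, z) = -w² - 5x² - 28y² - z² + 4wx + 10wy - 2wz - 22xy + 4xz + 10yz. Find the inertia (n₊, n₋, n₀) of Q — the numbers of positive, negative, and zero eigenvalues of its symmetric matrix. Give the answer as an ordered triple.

(0, 3, 1)

Write A = [[-1, 2, 5, -1], [2, -5, -11, 2], [5, -11, -28, 5], [-1, 2, 5, -1]].
Applying the same elementary operations to the rows and columns of A produces a congruent diagonal matrix with entries -1, -1, -2, 0.
That gives 3 negative, 1 zero pivots.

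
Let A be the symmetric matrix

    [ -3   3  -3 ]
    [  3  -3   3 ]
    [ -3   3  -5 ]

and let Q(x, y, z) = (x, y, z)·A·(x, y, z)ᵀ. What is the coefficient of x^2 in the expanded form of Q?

-3

The coefficient of x^2 is the diagonal entry A[1,1] = -3.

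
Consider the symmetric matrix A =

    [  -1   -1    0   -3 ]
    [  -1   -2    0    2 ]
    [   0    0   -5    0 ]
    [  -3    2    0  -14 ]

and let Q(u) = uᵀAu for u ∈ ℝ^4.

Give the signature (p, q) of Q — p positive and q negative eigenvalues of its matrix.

(1, 3)

Applying the same elementary operations to the rows and columns of A produces a congruent diagonal matrix with entries -1, -1, -5, 20.
So there are 1 positive, 3 negative pivots.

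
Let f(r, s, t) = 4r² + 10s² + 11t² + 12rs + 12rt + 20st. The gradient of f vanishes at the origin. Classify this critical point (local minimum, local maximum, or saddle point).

local minimum

The Hessian at the origin is H = [[8, 12, 12], [12, 20, 20], [12, 20, 22]].
Row-reducing H symmetrically gives the diagonal entries 8, 2, 2.
That gives 3 positive pivots.
H is positive definite, so the origin is a strict local minimum.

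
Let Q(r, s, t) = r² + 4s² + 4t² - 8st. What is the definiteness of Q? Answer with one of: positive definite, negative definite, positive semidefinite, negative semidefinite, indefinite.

positive semidefinite

The symmetric matrix is A = [[1, 0, 0], [0, 4, -4], [0, -4, 4]].
Congruent diagonalization of A (simultaneous row and column reduction) yields pivots 1, 4, 0.
Counting signs: 2 positive, 1 zero.
Hence Q is positive semidefinite.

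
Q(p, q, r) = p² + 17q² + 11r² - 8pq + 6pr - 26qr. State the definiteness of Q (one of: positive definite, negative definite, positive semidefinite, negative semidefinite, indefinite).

The symmetric matrix is A = [[1, -4, 3], [-4, 17, -13], [3, -13, 11]].
Applying the same elementary operations to the rows and columns of A produces a congruent diagonal matrix with entries 1, 1, 1.
That gives 3 positive pivots.
Hence Q is positive definite.

positive definite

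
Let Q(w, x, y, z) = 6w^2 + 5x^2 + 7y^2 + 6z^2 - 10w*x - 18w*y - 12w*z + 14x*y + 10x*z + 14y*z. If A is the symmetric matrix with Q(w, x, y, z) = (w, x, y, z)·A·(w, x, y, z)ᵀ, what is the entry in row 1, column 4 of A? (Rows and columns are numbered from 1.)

-6

The coefficient of w·z in Q is -12. For a symmetric A this equals A[1,4] + A[4,1] = 2·A[1,4].
So A[1,4] = -12/2 = -6.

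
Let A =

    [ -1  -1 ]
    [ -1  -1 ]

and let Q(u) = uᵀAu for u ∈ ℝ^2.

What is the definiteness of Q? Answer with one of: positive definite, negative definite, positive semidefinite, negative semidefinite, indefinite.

negative semidefinite

Applying the same elementary operations to the rows and columns of A produces a congruent diagonal matrix with entries -1, 0.
Counting signs: 1 negative, 1 zero.
Hence Q is negative semidefinite.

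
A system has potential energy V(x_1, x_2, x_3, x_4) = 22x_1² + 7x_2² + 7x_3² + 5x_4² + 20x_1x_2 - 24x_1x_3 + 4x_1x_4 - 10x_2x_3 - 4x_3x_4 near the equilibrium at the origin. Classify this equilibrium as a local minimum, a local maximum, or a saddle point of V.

The Hessian at the origin is H = [[44, 20, -24, 4], [20, 14, -10, 0], [-24, -10, 14, -4], [4, 0, -4, 10]].
Applying the same elementary operations to the rows and columns of H produces a congruent diagonal matrix with entries 44, 54/11, 20/27, 6.
That gives 4 positive pivots.
H is positive definite, so the origin is a strict local minimum.

local minimum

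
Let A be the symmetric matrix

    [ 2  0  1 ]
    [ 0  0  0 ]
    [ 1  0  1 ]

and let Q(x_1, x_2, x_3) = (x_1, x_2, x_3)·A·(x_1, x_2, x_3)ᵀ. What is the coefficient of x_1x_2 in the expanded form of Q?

0

The coefficient of x_1x_2 is A[1,2] + A[2,1] = 2·0 = 0.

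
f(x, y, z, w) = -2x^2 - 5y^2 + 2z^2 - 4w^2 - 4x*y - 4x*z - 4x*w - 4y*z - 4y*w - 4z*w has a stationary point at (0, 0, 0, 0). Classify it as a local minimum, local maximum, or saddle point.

The Hessian at the origin is H = [[-4, -4, -4, -4], [-4, -10, -4, -4], [-4, -4, 4, -4], [-4, -4, -4, -8]].
Row-reducing H symmetrically gives the diagonal entries -4, -6, 8, -4.
That gives 1 positive, 3 negative pivots.
H is indefinite, so the origin is a saddle point.

saddle point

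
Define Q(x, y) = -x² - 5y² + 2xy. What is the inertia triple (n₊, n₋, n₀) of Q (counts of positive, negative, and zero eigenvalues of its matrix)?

(0, 2, 0)

The associated matrix is A = [[-1, 1], [1, -5]].
Applying the same elementary operations to the rows and columns of A produces a congruent diagonal matrix with entries -1, -4.
So there are 2 negative pivots.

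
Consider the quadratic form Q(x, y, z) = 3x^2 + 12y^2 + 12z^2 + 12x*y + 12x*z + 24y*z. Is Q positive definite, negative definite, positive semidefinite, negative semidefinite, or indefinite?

The associated matrix is A = [[3, 6, 6], [6, 12, 12], [6, 12, 12]].
Row-reducing A symmetrically gives the diagonal entries 3, 0, 0.
So there are 1 positive, 2 zero pivots.
Hence Q is positive semidefinite.

positive semidefinite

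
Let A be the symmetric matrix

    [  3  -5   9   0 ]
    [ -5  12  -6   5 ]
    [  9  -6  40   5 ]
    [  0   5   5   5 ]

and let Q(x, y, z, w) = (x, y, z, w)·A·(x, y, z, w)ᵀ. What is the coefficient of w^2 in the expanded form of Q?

The coefficient of w^2 is the diagonal entry A[4,4] = 5.

5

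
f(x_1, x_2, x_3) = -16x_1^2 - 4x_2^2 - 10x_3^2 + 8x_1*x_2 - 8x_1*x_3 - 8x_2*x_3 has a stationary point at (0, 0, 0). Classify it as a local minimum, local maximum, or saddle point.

The Hessian at the origin is H = [[-32, 8, -8], [8, -8, -8], [-8, -8, -20]].
Row-reducing H symmetrically gives the diagonal entries -32, -6, -4/3.
Counting signs: 3 negative.
H is negative definite, so the origin is a strict local maximum.

local maximum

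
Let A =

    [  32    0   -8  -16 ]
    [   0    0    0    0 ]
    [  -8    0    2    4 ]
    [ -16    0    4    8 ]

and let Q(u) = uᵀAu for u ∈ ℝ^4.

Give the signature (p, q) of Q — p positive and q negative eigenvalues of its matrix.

Symmetric row and column elimination reduces A to a congruent diagonal form with pivots 32, 0, 0, 0.
That gives 1 positive, 3 zero pivots.

(1, 0)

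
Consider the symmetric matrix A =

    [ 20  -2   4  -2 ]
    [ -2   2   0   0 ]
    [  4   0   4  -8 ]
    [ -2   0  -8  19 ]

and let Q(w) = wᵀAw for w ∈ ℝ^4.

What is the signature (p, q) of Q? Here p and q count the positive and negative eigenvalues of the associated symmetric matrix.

Symmetric row and column elimination reduces A to a congruent diagonal form with pivots 20, 9/5, 28/9, 3/7.
Counting signs: 4 positive.

(4, 0)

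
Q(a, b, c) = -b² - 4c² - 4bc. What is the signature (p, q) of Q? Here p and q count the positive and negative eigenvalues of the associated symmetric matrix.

The symmetric matrix is A = [[0, 0, 0], [0, -1, -2], [0, -2, -4]].
Applying the same elementary operations to the rows and columns of A produces a congruent diagonal matrix with entries 0, -1, 0.
That gives 1 negative, 2 zero pivots.

(0, 1)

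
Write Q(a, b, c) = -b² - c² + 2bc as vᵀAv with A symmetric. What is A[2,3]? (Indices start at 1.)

1

The coefficient of b·c in Q is 2. For a symmetric A this equals A[2,3] + A[3,2] = 2·A[2,3].
So A[2,3] = 2/2 = 1.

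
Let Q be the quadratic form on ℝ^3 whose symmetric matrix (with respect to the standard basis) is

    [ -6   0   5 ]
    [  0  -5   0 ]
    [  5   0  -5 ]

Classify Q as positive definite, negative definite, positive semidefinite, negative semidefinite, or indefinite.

negative definite

Applying the same elementary operations to the rows and columns of A produces a congruent diagonal matrix with entries -6, -5, -5/6.
So there are 3 negative pivots.
Hence Q is negative definite.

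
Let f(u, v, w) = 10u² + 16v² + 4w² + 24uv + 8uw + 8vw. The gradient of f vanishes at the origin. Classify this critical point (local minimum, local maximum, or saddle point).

local minimum

The Hessian at the origin is H = [[20, 24, 8], [24, 32, 8], [8, 8, 8]].
Congruent diagonalization of H (simultaneous row and column reduction) yields pivots 20, 16/5, 4.
That gives 3 positive pivots.
H is positive definite, so the origin is a strict local minimum.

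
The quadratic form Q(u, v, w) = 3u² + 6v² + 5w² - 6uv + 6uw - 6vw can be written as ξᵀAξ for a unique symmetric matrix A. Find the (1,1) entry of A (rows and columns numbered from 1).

3

The coefficient of u² in Q is 3, and that is exactly A[1,1].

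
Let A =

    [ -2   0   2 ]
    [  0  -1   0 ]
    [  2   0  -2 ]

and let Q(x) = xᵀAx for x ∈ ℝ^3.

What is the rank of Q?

Row-reducing A symmetrically gives the diagonal entries -2, -1, 0.
That gives 2 negative, 1 zero pivots.
The rank is the number of nonzero pivots: 2.

2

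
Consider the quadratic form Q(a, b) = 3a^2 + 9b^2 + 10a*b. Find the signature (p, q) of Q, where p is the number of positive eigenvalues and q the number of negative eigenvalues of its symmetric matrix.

The symmetric matrix is A = [[3, 5], [5, 9]].
An LDLᵀ factorisation of A has diagonal entries 3, 2/3.
Counting signs: 2 positive.

(2, 0)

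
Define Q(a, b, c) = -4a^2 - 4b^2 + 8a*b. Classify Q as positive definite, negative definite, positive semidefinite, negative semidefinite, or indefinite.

The symmetric matrix is A = [[-4, 4, 0], [4, -4, 0], [0, 0, 0]].
Applying the same elementary operations to the rows and columns of A produces a congruent diagonal matrix with entries -4, 0, 0.
So there are 1 negative, 2 zero pivots.
Hence Q is negative semidefinite.

negative semidefinite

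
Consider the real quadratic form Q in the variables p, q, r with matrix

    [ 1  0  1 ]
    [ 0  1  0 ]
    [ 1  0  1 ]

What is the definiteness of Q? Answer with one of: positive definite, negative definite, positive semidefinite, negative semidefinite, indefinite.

positive semidefinite

Congruent diagonalization of A (simultaneous row and column reduction) yields pivots 1, 1, 0.
That gives 2 positive, 1 zero pivots.
Hence Q is positive semidefinite.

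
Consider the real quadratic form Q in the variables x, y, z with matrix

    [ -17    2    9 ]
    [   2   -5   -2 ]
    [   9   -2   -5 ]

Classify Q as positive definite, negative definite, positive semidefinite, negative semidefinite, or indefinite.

negative definite

Applying the same elementary operations to the rows and columns of A produces a congruent diagonal matrix with entries -17, -81/17, -4/81.
So there are 3 negative pivots.
Hence Q is negative definite.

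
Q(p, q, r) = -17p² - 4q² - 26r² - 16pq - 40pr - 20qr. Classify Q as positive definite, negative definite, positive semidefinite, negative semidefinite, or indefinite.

negative definite

The associated matrix is A = [[-17, -8, -20], [-8, -4, -10], [-20, -10, -26]].
Symmetric row and column elimination reduces A to a congruent diagonal form with pivots -17, -4/17, -1.
So there are 3 negative pivots.
Hence Q is negative definite.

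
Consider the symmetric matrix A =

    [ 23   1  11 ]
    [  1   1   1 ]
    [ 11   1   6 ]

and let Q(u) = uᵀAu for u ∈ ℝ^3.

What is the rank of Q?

Applying the same elementary operations to the rows and columns of A produces a congruent diagonal matrix with entries 23, 22/23, 5/11.
That gives 3 positive pivots.
The rank is the number of nonzero pivots: 3.

3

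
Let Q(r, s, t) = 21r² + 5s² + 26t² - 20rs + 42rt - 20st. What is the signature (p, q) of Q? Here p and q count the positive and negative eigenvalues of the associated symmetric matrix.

Write A = [[21, -10, 21], [-10, 5, -10], [21, -10, 26]].
Symmetric row and column elimination reduces A to a congruent diagonal form with pivots 21, 5/21, 5.
Counting signs: 3 positive.

(3, 0)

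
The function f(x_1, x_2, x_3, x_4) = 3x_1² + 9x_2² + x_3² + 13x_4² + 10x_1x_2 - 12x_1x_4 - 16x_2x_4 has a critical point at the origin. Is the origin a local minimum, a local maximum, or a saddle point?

saddle point

The Hessian at the origin is H = [[6, 10, 0, -12], [10, 18, 0, -16], [0, 0, 2, 0], [-12, -16, 0, 26]].
Applying the same elementary operations to the rows and columns of H produces a congruent diagonal matrix with entries 6, 4/3, 2, -10.
So there are 3 positive, 1 negative pivots.
H is indefinite, so the origin is a saddle point.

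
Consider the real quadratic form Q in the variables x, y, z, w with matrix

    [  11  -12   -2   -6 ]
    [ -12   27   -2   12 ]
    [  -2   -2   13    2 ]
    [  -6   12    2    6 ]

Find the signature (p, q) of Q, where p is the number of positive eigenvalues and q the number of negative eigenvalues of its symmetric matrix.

(4, 0)

Symmetric row and column elimination reduces A to a congruent diagonal form with pivots 11, 153/11, 1741/153, 30/1741.
Counting signs: 4 positive.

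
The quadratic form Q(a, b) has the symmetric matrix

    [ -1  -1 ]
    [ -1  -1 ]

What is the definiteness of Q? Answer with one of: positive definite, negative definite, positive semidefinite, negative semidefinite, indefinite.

negative semidefinite

Congruent diagonalization of A (simultaneous row and column reduction) yields pivots -1, 0.
Counting signs: 1 negative, 1 zero.
Hence Q is negative semidefinite.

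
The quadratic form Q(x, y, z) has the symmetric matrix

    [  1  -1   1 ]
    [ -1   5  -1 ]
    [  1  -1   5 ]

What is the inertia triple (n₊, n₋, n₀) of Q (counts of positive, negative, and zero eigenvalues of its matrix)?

(3, 0, 0)

Applying the same elementary operations to the rows and columns of A produces a congruent diagonal matrix with entries 1, 4, 4.
That gives 3 positive pivots.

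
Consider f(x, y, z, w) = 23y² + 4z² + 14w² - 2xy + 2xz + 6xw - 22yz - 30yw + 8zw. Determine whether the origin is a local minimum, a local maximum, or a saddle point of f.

The Hessian at the origin is H = [[0, -2, 2, 6], [-2, 46, -22, -30], [2, -22, 8, 8], [6, -30, 8, 28]].
H is indefinite, so the origin is a saddle point.

saddle point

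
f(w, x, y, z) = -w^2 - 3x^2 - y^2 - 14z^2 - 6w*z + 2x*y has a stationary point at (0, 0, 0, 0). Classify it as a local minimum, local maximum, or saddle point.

The Hessian at the origin is H = [[-2, 0, 0, -6], [0, -6, 2, 0], [0, 2, -2, 0], [-6, 0, 0, -28]].
Row-reducing H symmetrically gives the diagonal entries -2, -6, -4/3, -10.
Counting signs: 4 negative.
H is negative definite, so the origin is a strict local maximum.

local maximum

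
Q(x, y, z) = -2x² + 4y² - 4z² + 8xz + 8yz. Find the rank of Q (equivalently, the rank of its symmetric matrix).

2

The associated matrix is A = [[-2, 0, 4], [0, 4, 4], [4, 4, -4]].
Applying the same elementary operations to the rows and columns of A produces a congruent diagonal matrix with entries -2, 4, 0.
Counting signs: 1 positive, 1 negative, 1 zero.
The rank is the number of nonzero pivots: 2.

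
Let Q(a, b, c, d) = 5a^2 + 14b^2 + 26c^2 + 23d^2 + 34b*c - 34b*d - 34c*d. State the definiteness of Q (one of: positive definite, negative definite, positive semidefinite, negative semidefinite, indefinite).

The associated matrix is A = [[5, 0, 0, 0], [0, 14, 17, -17], [0, 17, 26, -17], [0, -17, -17, 23]].
Congruent diagonalization of A (simultaneous row and column reduction) yields pivots 5, 14, 75/14, -3/25.
That gives 3 positive, 1 negative pivots.
Hence Q is indefinite.

indefinite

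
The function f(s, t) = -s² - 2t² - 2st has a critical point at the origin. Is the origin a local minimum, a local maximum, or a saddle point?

local maximum

The Hessian at the origin is H = [[-2, -2], [-2, -4]].
det H = -2·-4 − (-2)² = 4 > 0 and H[1,1] = -2 < 0, so H is negative definite.
Therefore the origin is a local maximum.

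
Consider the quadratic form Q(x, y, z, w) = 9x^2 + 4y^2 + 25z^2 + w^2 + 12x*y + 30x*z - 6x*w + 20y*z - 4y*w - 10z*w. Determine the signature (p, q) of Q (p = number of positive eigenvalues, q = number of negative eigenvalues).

The symmetric matrix is A = [[9, 6, 15, -3], [6, 4, 10, -2], [15, 10, 25, -5], [-3, -2, -5, 1]].
Applying the same elementary operations to the rows and columns of A produces a congruent diagonal matrix with entries 9, 0, 0, 0.
Counting signs: 1 positive, 3 zero.

(1, 0)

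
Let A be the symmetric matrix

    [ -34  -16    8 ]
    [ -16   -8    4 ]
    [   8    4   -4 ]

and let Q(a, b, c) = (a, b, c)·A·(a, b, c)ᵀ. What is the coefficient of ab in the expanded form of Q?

The coefficient of ab is A[1,2] + A[2,1] = 2·(-16) = -32.

-32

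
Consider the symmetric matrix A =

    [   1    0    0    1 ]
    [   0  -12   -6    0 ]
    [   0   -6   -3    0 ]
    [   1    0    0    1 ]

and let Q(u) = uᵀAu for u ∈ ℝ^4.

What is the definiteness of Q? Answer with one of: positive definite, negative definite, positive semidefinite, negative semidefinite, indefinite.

Symmetric row and column elimination reduces A to a congruent diagonal form with pivots 1, -12, 0, 0.
Counting signs: 1 positive, 1 negative, 2 zero.
Hence Q is indefinite.

indefinite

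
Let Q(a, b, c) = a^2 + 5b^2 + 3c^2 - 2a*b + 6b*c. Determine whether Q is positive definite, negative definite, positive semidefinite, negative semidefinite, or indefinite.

positive definite

Write A = [[1, -1, 0], [-1, 5, 3], [0, 3, 3]].
Symmetric row and column elimination reduces A to a congruent diagonal form with pivots 1, 4, 3/4.
That gives 3 positive pivots.
Hence Q is positive definite.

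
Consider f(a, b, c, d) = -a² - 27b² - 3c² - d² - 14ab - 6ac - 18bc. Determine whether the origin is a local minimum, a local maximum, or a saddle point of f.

The Hessian at the origin is H = [[-2, -14, -6, 0], [-14, -54, -18, 0], [-6, -18, -6, 0], [0, 0, 0, -2]].
Applying the same elementary operations to the rows and columns of H produces a congruent diagonal matrix with entries -2, 44, -12/11, -2.
That gives 1 positive, 3 negative pivots.
H is indefinite, so the origin is a saddle point.

saddle point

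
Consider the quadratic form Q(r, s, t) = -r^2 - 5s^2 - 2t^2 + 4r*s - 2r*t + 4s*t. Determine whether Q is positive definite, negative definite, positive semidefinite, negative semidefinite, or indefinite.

The symmetric matrix of Q is A = [[-1, 2, -1], [2, -5, 2], [-1, 2, -2]].
Leading principal minors: Δ_1 = -1, Δ_2 = 1, Δ_3 = -1.
The signs alternate starting with Δ_1 < 0, so by Sylvester's criterion Q is negative definite.

negative definite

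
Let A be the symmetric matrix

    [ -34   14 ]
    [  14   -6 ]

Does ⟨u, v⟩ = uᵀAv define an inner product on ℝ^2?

Symmetric row and column elimination reduces A to a congruent diagonal form with pivots -34, -4/17.
Counting signs: 2 negative.
Hence Q is negative definite.
⟨·,·⟩ is an inner product exactly when A is positive definite.

no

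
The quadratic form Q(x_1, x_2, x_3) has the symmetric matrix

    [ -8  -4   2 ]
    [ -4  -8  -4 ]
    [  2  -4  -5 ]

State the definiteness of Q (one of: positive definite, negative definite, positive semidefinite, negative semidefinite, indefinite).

Applying the same elementary operations to the rows and columns of A produces a congruent diagonal matrix with entries -8, -6, -1/3.
Counting signs: 3 negative.
Hence Q is negative definite.

negative definite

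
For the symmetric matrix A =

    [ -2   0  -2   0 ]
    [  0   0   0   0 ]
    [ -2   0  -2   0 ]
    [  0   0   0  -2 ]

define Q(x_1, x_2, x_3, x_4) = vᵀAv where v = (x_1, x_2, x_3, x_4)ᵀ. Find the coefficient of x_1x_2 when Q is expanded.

The coefficient of x_1x_2 is A[1,2] + A[2,1] = 2·0 = 0.

0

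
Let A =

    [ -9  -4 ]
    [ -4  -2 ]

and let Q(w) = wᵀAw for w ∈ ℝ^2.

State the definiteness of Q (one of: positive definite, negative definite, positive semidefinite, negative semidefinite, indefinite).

Congruent diagonalization of A (simultaneous row and column reduction) yields pivots -9, -2/9.
Counting signs: 2 negative.
Hence Q is negative definite.

negative definite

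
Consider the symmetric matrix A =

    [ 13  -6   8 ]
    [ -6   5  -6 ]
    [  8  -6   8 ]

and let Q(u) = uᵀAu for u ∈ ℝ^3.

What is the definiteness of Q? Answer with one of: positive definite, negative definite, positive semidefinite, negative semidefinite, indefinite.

positive definite

Applying the same elementary operations to the rows and columns of A produces a congruent diagonal matrix with entries 13, 29/13, 20/29.
So there are 3 positive pivots.
Hence Q is positive definite.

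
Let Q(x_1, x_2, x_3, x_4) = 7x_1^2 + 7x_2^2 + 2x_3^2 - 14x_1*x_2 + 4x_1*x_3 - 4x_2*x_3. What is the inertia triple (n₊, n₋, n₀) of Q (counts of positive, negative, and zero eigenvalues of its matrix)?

(2, 0, 2)

The associated matrix is A = [[7, -7, 2, 0], [-7, 7, -2, 0], [2, -2, 2, 0], [0, 0, 0, 0]].
Symmetric row and column elimination reduces A to a congruent diagonal form with pivots 7, 0, 10/7, 0.
That gives 2 positive, 2 zero pivots.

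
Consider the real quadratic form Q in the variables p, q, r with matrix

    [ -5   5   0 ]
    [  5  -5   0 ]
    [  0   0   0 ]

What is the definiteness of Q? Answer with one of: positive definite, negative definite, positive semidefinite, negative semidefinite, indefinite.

Row-reducing A symmetrically gives the diagonal entries -5, 0, 0.
Counting signs: 1 negative, 2 zero.
Hence Q is negative semidefinite.

negative semidefinite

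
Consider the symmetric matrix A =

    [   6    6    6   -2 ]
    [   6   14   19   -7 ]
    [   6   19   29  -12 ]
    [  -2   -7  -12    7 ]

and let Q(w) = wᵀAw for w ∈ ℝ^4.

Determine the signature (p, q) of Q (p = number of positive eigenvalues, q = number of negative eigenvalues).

(4, 0)

Symmetric row and column elimination reduces A to a congruent diagonal form with pivots 6, 8, 15/8, 4/3.
That gives 4 positive pivots.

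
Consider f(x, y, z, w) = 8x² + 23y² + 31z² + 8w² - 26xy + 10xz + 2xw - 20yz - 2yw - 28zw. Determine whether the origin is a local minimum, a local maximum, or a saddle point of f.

local minimum

The Hessian at the origin is H = [[16, -26, 10, 2], [-26, 46, -20, -2], [10, -20, 62, -28], [2, -2, -28, 16]].
Congruent diagonalization of H (simultaneous row and column reduction) yields pivots 16, 15/4, 52, 10/39.
Counting signs: 4 positive.
H is positive definite, so the origin is a strict local minimum.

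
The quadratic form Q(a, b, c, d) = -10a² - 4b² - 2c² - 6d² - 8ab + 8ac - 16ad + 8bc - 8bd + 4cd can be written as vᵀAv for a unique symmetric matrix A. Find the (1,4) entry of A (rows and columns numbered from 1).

-8

The coefficient of a·d in Q is -16. For a symmetric A this equals A[1,4] + A[4,1] = 2·A[1,4].
So A[1,4] = -16/2 = -8.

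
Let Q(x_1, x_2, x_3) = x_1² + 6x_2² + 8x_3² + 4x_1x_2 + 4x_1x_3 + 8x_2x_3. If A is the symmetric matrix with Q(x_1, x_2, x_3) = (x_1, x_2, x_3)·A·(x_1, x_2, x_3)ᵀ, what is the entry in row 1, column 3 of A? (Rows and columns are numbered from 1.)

2

The coefficient of x_1·x_3 in Q is 4. For a symmetric A this equals A[1,3] + A[3,1] = 2·A[1,3].
So A[1,3] = 4/2 = 2.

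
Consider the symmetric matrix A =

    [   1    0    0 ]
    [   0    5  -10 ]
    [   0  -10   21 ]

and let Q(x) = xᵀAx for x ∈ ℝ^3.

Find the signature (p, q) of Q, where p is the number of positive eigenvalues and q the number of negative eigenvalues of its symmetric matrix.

(3, 0)

Applying the same elementary operations to the rows and columns of A produces a congruent diagonal matrix with entries 1, 5, 1.
So there are 3 positive pivots.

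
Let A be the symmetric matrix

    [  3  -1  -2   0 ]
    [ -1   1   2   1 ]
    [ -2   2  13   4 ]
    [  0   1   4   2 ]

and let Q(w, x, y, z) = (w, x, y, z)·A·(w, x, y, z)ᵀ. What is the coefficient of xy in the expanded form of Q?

The coefficient of xy is A[2,3] + A[3,2] = 2·2 = 4.

4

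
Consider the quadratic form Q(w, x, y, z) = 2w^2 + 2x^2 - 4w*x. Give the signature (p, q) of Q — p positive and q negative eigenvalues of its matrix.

The symmetric matrix is A = [[2, -2, 0, 0], [-2, 2, 0, 0], [0, 0, 0, 0], [0, 0, 0, 0]].
Congruent diagonalization of A (simultaneous row and column reduction) yields pivots 2, 0, 0, 0.
So there are 1 positive, 3 zero pivots.

(1, 0)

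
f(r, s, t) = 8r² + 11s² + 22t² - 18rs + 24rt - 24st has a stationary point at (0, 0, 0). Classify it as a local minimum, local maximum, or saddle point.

The Hessian at the origin is H = [[16, -18, 24], [-18, 22, -24], [24, -24, 44]].
Symmetric row and column elimination reduces H to a congruent diagonal form with pivots 16, 7/4, 20/7.
Counting signs: 3 positive.
H is positive definite, so the origin is a strict local minimum.

local minimum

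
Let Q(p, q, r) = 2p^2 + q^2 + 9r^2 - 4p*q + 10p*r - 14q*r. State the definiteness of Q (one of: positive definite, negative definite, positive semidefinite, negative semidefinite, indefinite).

The symmetric matrix is A = [[2, -2, 5], [-2, 1, -7], [5, -7, 9]].
Applying the same elementary operations to the rows and columns of A produces a congruent diagonal matrix with entries 2, -1, 1/2.
So there are 2 positive, 1 negative pivots.
Hence Q is indefinite.

indefinite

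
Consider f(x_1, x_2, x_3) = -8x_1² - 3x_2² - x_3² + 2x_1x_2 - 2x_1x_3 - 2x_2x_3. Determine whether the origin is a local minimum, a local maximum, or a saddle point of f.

local maximum

The Hessian at the origin is H = [[-16, 2, -2], [2, -6, -2], [-2, -2, -2]].
Row-reducing H symmetrically gives the diagonal entries -16, -23/4, -20/23.
That gives 3 negative pivots.
H is negative definite, so the origin is a strict local maximum.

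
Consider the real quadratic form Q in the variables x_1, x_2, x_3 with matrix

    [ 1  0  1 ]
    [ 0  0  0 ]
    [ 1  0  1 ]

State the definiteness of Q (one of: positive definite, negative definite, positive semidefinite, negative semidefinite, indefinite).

positive semidefinite

Applying the same elementary operations to the rows and columns of A produces a congruent diagonal matrix with entries 1, 0, 0.
Counting signs: 1 positive, 2 zero.
Hence Q is positive semidefinite.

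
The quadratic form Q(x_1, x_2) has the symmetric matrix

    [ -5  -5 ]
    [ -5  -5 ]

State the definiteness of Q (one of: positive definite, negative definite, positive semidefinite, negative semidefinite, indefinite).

negative semidefinite

For the 2×2 matrix [[-5, -5], [-5, -5]]: det = -5·-5 − (-5)² = 0, trace = -10.
det = 0 so one eigenvalue is zero; the form is semidefinite with the sign of the trace.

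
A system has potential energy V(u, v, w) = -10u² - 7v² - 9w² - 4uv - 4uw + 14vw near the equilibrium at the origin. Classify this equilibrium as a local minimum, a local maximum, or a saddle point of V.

local maximum

The Hessian at the origin is H = [[-20, -4, -4], [-4, -14, 14], [-4, 14, -18]].
Row-reducing H symmetrically gives the diagonal entries -20, -66/5, -20/33.
Counting signs: 3 negative.
H is negative definite, so the origin is a strict local maximum.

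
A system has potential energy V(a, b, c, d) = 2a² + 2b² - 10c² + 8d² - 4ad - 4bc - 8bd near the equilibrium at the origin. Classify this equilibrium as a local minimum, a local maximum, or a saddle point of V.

The Hessian at the origin is H = [[4, 0, 0, -4], [0, 4, -4, -8], [0, -4, -20, 0], [-4, -8, 0, 16]].
An LDLᵀ factorisation of H has diagonal entries 4, 4, -24, -4/3.
Counting signs: 2 positive, 2 negative.
H is indefinite, so the origin is a saddle point.

saddle point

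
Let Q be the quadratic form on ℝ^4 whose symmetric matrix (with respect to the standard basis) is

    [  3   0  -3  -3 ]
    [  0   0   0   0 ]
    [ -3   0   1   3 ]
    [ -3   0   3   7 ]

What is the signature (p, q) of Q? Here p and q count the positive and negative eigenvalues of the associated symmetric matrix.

(2, 1)

Applying the same elementary operations to the rows and columns of A produces a congruent diagonal matrix with entries 3, 0, -2, 4.
That gives 2 positive, 1 negative, 1 zero pivots.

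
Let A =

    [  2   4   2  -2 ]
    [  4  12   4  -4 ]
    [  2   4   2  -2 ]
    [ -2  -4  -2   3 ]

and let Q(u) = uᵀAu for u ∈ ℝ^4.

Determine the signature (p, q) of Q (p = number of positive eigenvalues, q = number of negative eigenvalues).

Congruent diagonalization of A (simultaneous row and column reduction) yields pivots 2, 4, 0, 1.
Counting signs: 3 positive, 1 zero.

(3, 0)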